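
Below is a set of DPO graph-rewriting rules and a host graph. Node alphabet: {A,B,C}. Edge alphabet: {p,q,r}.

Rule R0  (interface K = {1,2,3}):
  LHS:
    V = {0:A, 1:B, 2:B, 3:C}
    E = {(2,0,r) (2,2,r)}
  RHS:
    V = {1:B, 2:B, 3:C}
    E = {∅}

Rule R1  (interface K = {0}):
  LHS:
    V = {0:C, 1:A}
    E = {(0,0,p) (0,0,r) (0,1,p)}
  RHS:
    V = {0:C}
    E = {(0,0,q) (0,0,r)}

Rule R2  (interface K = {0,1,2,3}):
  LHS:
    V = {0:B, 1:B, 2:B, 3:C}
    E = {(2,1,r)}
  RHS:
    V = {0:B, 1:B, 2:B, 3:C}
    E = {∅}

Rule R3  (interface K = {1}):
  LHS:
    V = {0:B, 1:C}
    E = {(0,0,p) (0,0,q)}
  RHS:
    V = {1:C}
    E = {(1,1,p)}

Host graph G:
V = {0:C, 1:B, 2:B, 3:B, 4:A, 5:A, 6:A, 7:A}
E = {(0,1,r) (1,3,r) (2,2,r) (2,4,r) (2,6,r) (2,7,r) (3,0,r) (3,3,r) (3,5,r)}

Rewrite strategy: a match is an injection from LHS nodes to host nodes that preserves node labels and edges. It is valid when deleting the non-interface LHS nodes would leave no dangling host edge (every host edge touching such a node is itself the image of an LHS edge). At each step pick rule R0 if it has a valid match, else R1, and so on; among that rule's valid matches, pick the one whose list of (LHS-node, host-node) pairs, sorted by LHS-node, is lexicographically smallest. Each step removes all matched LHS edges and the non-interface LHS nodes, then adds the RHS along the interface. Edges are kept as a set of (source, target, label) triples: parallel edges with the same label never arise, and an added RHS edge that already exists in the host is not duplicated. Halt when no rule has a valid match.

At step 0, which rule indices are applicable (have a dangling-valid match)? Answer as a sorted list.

R0: 8 valid matches — {0↦4, 1↦1, 2↦2, 3↦0}, {0↦4, 1↦3, 2↦2, 3↦0}, {0↦5, 1↦1, 2↦3, 3↦0} (+5 more)
R1: no valid match — LHS pattern not found
R2: 1 valid match — {0↦2, 1↦3, 2↦1, 3↦0}
R3: no valid match — LHS pattern not found

Answer: [R0,R2]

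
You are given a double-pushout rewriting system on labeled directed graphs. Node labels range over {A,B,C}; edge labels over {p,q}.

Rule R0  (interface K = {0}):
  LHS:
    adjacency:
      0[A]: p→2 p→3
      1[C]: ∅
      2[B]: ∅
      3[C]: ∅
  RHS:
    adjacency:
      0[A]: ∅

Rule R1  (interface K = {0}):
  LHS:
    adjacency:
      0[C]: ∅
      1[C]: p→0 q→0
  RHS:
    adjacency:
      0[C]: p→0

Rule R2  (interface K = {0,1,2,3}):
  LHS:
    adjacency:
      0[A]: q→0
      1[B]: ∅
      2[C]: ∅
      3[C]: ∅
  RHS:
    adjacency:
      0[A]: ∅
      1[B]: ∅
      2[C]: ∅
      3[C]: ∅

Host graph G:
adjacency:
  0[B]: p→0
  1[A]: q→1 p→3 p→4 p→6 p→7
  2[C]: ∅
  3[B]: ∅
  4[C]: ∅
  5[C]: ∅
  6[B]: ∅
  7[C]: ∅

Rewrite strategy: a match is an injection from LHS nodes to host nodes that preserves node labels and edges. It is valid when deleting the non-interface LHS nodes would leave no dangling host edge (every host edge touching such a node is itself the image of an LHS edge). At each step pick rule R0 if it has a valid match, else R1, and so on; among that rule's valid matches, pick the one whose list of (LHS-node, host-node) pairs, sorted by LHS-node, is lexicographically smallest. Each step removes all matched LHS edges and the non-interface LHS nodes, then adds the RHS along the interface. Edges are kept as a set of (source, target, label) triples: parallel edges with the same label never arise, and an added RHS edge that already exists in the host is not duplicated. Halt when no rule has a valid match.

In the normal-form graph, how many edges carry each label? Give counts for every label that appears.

Answer: p:1 q:1

Derivation:
initial: |V|=8 |E|=6  E = 0-p->0 1-q->1 1-p->3 1-p->4 1-p->6 1-p->7
step 1: apply R0 at {0↦1, 1↦2, 2↦3, 3↦4}  → |V|=5 |E|=4  E = 0-p->0 1-q->1 1-p->6 1-p->7
step 2: apply R0 at {0↦1, 1↦5, 2↦6, 3↦7}  → |V|=2 |E|=2  E = 0-p->0 1-q->1
normal form: no rule applies after step 2
NF edges: [(0, 0, 'p'), (1, 1, 'q')]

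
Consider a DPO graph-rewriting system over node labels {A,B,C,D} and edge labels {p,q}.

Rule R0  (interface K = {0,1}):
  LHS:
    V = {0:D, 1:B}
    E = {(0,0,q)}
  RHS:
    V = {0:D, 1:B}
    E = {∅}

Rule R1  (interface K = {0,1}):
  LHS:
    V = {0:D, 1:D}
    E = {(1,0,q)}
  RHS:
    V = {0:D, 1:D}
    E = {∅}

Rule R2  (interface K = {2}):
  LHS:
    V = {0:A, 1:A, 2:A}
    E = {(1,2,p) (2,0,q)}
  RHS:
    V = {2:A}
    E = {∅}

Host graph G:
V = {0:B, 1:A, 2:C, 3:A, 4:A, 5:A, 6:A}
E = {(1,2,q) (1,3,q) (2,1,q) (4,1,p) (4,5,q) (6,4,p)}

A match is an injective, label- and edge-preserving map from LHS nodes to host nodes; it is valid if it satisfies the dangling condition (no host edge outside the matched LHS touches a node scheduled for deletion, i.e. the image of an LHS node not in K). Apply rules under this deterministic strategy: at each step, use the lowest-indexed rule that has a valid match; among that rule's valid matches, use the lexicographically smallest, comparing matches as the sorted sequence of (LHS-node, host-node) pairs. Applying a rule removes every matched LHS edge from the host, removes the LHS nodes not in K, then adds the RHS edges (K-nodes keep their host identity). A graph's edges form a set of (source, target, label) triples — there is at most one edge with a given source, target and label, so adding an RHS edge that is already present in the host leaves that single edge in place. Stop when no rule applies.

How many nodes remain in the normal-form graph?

Answer: 3

Rewrite trace:
initial: |V|=7 |E|=6  E = 1-q->2 1-q->3 2-q->1 4-p->1 4-q->5 6-p->4
step 1: apply R2 at {0↦5, 1↦6, 2↦4}  → |V|=5 |E|=4  E = 1-q->2 1-q->3 2-q->1 4-p->1
step 2: apply R2 at {0↦3, 1↦4, 2↦1}  → |V|=3 |E|=2  E = 1-q->2 2-q->1
normal form: no rule applies after step 2
NF nodes: {0:B, 1:A, 2:C}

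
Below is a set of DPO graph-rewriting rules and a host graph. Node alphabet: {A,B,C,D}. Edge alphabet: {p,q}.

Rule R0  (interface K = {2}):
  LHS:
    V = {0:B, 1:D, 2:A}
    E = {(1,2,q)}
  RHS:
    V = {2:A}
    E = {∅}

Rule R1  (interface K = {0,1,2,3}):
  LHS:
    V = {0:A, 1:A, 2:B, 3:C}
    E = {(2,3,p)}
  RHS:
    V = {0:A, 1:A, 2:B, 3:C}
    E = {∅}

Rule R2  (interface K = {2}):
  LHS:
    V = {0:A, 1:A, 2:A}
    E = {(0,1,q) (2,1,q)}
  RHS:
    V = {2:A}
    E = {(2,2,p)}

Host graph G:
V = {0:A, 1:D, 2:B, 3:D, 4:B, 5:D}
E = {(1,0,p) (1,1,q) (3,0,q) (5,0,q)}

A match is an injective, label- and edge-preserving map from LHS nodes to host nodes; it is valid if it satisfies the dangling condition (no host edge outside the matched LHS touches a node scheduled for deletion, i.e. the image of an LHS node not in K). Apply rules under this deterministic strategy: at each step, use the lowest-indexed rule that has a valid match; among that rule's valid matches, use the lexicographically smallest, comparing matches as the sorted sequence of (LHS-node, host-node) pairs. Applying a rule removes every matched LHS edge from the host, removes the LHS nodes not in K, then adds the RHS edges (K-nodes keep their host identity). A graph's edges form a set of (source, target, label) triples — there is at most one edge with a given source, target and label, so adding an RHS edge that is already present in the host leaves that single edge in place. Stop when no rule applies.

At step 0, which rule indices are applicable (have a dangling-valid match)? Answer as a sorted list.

Answer: [R0]

Rewrite trace:
R0: 4 valid matches — {0↦2, 1↦3, 2↦0}, {0↦2, 1↦5, 2↦0}, {0↦4, 1↦3, 2↦0} (+1 more)
R1: no valid match — LHS pattern not found
R2: no valid match — LHS pattern not found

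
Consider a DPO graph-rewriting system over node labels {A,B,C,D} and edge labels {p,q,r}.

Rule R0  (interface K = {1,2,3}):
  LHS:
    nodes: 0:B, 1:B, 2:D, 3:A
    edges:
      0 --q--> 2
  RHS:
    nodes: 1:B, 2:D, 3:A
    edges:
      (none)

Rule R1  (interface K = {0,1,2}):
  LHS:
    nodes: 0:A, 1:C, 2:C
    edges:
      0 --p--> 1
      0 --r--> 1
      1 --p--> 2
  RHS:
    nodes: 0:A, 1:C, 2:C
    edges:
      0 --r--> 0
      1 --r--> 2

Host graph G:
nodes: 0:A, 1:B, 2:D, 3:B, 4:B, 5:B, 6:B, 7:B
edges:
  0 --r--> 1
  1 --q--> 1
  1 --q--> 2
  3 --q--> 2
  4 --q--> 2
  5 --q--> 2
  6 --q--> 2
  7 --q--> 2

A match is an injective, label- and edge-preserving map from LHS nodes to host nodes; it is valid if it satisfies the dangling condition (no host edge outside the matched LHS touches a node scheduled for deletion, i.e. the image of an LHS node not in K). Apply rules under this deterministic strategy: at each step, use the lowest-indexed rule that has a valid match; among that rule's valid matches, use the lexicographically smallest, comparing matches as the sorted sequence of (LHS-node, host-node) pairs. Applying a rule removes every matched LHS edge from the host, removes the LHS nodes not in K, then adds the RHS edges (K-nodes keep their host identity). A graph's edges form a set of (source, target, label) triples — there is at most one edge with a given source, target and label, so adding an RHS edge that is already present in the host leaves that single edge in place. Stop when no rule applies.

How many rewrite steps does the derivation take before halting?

Answer: 5

Derivation:
start.  V:8 E:8  edges: 0-r->1 1-q->1 1-q->2 3-q->2 4-q->2 5-q->2 6-q->2 7-q->2
1. fire R0 via {0↦3, 1↦1, 2↦2, 3↦0}  →  V:7 E:7  edges: 0-r->1 1-q->1 1-q->2 4-q->2 5-q->2 6-q->2 7-q->2
2. fire R0 via {0↦4, 1↦1, 2↦2, 3↦0}  →  V:6 E:6  edges: 0-r->1 1-q->1 1-q->2 5-q->2 6-q->2 7-q->2
3. fire R0 via {0↦5, 1↦1, 2↦2, 3↦0}  →  V:5 E:5  edges: 0-r->1 1-q->1 1-q->2 6-q->2 7-q->2
4. fire R0 via {0↦6, 1↦1, 2↦2, 3↦0}  →  V:4 E:4  edges: 0-r->1 1-q->1 1-q->2 7-q->2
5. fire R0 via {0↦7, 1↦1, 2↦2, 3↦0}  →  V:3 E:3  edges: 0-r->1 1-q->1 1-q->2
normal form: no rule applies after step 5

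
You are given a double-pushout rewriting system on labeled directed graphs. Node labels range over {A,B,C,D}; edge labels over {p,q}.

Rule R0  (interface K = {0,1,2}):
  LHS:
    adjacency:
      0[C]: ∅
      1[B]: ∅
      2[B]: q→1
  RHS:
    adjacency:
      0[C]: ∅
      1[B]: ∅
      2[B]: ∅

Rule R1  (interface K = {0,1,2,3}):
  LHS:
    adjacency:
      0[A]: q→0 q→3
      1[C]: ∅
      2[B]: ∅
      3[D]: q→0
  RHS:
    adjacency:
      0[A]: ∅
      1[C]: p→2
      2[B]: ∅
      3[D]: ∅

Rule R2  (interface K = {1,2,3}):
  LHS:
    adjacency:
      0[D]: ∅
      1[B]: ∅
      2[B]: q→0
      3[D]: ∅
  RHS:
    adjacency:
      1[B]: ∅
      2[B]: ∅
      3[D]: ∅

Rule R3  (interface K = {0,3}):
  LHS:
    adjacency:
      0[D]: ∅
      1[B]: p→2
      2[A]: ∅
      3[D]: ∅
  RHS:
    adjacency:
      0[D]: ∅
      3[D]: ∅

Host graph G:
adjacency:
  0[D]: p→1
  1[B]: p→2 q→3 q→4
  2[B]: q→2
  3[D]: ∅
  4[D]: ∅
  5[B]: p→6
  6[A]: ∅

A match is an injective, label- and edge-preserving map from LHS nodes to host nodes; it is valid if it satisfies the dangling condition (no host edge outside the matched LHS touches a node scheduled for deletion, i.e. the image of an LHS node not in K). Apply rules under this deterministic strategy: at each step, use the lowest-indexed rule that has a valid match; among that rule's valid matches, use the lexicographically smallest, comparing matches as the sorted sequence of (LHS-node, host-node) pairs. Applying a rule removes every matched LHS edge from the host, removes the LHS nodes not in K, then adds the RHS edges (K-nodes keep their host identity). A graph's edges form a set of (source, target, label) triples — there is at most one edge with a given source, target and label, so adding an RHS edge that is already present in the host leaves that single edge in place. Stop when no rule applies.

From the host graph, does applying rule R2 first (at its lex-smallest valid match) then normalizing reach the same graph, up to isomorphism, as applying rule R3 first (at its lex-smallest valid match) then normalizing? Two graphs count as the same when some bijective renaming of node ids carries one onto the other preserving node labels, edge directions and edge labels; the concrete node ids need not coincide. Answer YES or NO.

Answer: NO

Steps:
branch R2-first: apply at {0↦3, 1↦2, 2↦1, 3↦0} → |E|=5, then 1 more step(s) → NF |V|=5 |E|=4 V={0:D, 1:B, 2:B, 5:B, 6:A} E=0-p->1 1-p->2 2-q->2 5-p->6
branch R3-first: apply at {0↦0, 1↦5, 2↦6, 3↦3} → |E|=5, then 2 more step(s) → NF |V|=3 |E|=3 V={0:D, 1:B, 2:B} E=0-p->1 1-p->2 2-q->2
graphs not isomorphic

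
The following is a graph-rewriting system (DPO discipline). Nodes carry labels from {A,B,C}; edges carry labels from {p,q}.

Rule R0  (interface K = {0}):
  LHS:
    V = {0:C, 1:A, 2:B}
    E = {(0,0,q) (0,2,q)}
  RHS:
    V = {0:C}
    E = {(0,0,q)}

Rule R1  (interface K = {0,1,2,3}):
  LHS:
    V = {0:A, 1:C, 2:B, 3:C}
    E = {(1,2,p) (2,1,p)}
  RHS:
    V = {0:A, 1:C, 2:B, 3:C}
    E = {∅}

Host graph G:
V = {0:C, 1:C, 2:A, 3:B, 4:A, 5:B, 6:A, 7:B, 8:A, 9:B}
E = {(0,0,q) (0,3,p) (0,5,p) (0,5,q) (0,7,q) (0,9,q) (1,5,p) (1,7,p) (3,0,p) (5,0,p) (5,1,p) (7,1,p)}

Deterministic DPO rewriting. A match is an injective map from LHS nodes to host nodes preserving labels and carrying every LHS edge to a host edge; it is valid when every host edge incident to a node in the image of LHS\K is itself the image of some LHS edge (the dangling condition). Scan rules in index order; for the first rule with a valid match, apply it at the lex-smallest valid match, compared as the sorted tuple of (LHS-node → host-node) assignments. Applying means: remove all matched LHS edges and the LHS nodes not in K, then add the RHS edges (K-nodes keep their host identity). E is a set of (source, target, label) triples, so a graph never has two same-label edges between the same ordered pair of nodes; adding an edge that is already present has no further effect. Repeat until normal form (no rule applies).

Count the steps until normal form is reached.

initial: |V|=10 |E|=12  E = 0-q->0 0-p->3 0-p->5 0-q->5 0-q->7 0-q->9 1-p->5 1-p->7 3-p->0 5-p->0 5-p->1 7-p->1
step 1: apply R0 at {0↦0, 1↦2, 2↦9}  → |V|=8 |E|=11  E = 0-q->0 0-p->3 0-p->5 0-q->5 0-q->7 1-p->5 1-p->7 3-p->0 5-p->0 5-p->1 7-p->1
step 2: apply R1 at {0↦4, 1↦0, 2↦3, 3↦1}  → |V|=8 |E|=9  E = 0-q->0 0-p->5 0-q->5 0-q->7 1-p->5 1-p->7 5-p->0 5-p->1 7-p->1
step 3: apply R1 at {0↦4, 1↦0, 2↦5, 3↦1}  → |V|=8 |E|=7  E = 0-q->0 0-q->5 0-q->7 1-p->5 1-p->7 5-p->1 7-p->1
step 4: apply R1 at {0↦4, 1↦1, 2↦5, 3↦0}  → |V|=8 |E|=5  E = 0-q->0 0-q->5 0-q->7 1-p->7 7-p->1
step 5: apply R0 at {0↦0, 1↦4, 2↦5}  → |V|=6 |E|=4  E = 0-q->0 0-q->7 1-p->7 7-p->1
step 6: apply R1 at {0↦6, 1↦1, 2↦7, 3↦0}  → |V|=6 |E|=2  E = 0-q->0 0-q->7
step 7: apply R0 at {0↦0, 1↦6, 2↦7}  → |V|=4 |E|=1  E = 0-q->0
final graph: no rule applies after step 7

Answer: 7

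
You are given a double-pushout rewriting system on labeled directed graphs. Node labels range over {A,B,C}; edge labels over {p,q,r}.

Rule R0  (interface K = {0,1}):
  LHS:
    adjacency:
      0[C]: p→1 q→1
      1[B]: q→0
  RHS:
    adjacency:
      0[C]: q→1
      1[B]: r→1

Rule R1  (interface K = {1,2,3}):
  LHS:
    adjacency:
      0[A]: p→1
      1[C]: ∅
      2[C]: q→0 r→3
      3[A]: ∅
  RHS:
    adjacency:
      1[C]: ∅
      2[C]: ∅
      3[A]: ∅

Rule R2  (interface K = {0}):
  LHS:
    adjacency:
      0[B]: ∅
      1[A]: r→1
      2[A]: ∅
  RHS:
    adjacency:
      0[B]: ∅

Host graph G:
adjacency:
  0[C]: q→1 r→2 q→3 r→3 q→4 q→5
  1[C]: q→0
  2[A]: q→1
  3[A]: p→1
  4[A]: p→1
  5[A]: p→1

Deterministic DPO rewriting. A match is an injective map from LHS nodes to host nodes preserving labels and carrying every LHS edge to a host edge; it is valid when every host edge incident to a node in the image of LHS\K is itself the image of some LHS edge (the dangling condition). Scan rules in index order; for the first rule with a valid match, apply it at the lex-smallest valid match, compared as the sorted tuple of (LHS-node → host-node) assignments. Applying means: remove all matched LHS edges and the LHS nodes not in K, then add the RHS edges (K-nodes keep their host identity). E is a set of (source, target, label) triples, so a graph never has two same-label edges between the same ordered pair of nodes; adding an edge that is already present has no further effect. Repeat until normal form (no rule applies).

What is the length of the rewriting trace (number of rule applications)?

initial: |V|=6 |E|=11  E = 0-q->1 0-r->2 0-q->3 0-r->3 0-q->4 0-q->5 1-q->0 2-q->1 3-p->1 4-p->1 5-p->1
step 1: apply R1 at {0↦4, 1↦1, 2↦0, 3↦2}  → |V|=5 |E|=8  E = 0-q->1 0-q->3 0-r->3 0-q->5 1-q->0 2-q->1 3-p->1 5-p->1
step 2: apply R1 at {0↦5, 1↦1, 2↦0, 3↦3}  → |V|=4 |E|=5  E = 0-q->1 0-q->3 1-q->0 2-q->1 3-p->1
final graph: no rule applies after step 2

Answer: 2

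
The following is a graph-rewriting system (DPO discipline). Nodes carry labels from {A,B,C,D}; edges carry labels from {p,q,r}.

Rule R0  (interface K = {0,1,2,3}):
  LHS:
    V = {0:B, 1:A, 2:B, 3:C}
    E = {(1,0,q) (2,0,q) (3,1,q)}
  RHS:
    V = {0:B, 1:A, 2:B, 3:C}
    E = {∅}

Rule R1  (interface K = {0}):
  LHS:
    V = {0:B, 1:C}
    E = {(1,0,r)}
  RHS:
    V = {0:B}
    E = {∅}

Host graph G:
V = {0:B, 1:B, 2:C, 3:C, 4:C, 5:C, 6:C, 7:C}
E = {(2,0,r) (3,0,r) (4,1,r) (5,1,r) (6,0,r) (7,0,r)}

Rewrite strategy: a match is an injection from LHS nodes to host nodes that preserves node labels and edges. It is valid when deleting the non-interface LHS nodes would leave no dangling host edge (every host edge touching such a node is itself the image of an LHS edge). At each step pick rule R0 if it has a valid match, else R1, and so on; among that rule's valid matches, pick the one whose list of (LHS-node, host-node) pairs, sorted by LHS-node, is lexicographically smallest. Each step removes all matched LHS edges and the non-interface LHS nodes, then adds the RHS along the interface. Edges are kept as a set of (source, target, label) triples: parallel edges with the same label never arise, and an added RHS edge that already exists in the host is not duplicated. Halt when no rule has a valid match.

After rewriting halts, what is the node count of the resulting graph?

[0] host  ⇒  8 nodes, 6 edges  {2-r->0 3-r->0 4-r->1 5-r->1 6-r->0 7-r->0}
[1] R1 @ {0↦0, 1↦2}  ⇒  7 nodes, 5 edges  {3-r->0 4-r->1 5-r->1 6-r->0 7-r->0}
[2] R1 @ {0↦0, 1↦3}  ⇒  6 nodes, 4 edges  {4-r->1 5-r->1 6-r->0 7-r->0}
[3] R1 @ {0↦0, 1↦6}  ⇒  5 nodes, 3 edges  {4-r->1 5-r->1 7-r->0}
[4] R1 @ {0↦0, 1↦7}  ⇒  4 nodes, 2 edges  {4-r->1 5-r->1}
[5] R1 @ {0↦1, 1↦4}  ⇒  3 nodes, 1 edges  {5-r->1}
[6] R1 @ {0↦1, 1↦5}  ⇒  2 nodes, 0 edges  {∅}
final graph: no rule applies after step 6
NF nodes: {0:B, 1:B}

Answer: 2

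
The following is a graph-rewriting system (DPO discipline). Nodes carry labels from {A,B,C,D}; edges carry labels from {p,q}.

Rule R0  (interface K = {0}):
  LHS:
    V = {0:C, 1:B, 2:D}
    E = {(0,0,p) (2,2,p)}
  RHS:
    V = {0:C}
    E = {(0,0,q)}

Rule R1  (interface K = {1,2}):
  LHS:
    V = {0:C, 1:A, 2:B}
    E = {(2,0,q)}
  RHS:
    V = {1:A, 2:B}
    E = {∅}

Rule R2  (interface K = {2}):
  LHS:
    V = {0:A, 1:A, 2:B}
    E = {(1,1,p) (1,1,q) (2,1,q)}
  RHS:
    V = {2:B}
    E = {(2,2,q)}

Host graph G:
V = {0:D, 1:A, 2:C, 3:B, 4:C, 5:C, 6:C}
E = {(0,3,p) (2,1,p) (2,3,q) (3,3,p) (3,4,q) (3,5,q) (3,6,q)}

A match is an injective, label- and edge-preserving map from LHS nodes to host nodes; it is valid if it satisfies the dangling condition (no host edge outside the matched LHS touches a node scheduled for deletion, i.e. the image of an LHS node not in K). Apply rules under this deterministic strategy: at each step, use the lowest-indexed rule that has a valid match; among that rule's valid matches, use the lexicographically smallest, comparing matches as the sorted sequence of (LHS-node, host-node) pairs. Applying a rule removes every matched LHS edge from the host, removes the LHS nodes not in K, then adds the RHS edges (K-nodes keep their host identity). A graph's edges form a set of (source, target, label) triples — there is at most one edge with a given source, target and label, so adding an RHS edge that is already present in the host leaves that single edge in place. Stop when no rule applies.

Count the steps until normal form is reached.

initial: |V|=7 |E|=7  E = 0-p->3 2-p->1 2-q->3 3-p->3 3-q->4 3-q->5 3-q->6
step 1: apply R1 at {0↦4, 1↦1, 2↦3}  → |V|=6 |E|=6  E = 0-p->3 2-p->1 2-q->3 3-p->3 3-q->5 3-q->6
step 2: apply R1 at {0↦5, 1↦1, 2↦3}  → |V|=5 |E|=5  E = 0-p->3 2-p->1 2-q->3 3-p->3 3-q->6
step 3: apply R1 at {0↦6, 1↦1, 2↦3}  → |V|=4 |E|=4  E = 0-p->3 2-p->1 2-q->3 3-p->3
halt: no rule applies after step 3

Answer: 3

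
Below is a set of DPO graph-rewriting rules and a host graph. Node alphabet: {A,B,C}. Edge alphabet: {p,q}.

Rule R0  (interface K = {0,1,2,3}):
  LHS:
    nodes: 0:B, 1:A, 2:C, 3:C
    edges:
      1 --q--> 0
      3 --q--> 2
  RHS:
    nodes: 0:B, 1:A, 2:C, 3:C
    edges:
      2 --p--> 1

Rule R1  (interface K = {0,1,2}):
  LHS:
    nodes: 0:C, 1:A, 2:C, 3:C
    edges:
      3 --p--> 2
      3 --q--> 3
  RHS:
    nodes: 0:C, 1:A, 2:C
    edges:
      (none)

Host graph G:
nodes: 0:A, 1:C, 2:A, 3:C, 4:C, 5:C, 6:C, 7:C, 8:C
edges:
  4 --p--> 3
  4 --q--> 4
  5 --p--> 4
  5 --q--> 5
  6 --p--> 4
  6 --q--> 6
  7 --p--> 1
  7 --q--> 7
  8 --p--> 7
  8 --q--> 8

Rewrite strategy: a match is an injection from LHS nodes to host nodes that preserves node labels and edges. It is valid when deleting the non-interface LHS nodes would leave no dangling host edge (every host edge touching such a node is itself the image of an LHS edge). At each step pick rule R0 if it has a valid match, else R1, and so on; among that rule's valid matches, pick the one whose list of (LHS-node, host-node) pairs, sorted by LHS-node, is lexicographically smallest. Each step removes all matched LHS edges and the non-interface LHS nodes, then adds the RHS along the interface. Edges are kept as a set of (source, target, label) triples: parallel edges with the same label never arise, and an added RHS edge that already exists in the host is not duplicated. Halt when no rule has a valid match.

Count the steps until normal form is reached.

[0] host  ⇒  9 nodes, 10 edges  {4-p->3 4-q->4 5-p->4 5-q->5 6-p->4 6-q->6 7-p->1 7-q->7 8-p->7 8-q->8}
[1] R1 @ {0↦1, 1↦0, 2↦4, 3↦5}  ⇒  8 nodes, 8 edges  {4-p->3 4-q->4 6-p->4 6-q->6 7-p->1 7-q->7 8-p->7 8-q->8}
[2] R1 @ {0↦1, 1↦0, 2↦4, 3↦6}  ⇒  7 nodes, 6 edges  {4-p->3 4-q->4 7-p->1 7-q->7 8-p->7 8-q->8}
[3] R1 @ {0↦1, 1↦0, 2↦3, 3↦4}  ⇒  6 nodes, 4 edges  {7-p->1 7-q->7 8-p->7 8-q->8}
[4] R1 @ {0↦1, 1↦0, 2↦7, 3↦8}  ⇒  5 nodes, 2 edges  {7-p->1 7-q->7}
[5] R1 @ {0↦3, 1↦0, 2↦1, 3↦7}  ⇒  4 nodes, 0 edges  {∅}
halt: no rule applies after step 5

Answer: 5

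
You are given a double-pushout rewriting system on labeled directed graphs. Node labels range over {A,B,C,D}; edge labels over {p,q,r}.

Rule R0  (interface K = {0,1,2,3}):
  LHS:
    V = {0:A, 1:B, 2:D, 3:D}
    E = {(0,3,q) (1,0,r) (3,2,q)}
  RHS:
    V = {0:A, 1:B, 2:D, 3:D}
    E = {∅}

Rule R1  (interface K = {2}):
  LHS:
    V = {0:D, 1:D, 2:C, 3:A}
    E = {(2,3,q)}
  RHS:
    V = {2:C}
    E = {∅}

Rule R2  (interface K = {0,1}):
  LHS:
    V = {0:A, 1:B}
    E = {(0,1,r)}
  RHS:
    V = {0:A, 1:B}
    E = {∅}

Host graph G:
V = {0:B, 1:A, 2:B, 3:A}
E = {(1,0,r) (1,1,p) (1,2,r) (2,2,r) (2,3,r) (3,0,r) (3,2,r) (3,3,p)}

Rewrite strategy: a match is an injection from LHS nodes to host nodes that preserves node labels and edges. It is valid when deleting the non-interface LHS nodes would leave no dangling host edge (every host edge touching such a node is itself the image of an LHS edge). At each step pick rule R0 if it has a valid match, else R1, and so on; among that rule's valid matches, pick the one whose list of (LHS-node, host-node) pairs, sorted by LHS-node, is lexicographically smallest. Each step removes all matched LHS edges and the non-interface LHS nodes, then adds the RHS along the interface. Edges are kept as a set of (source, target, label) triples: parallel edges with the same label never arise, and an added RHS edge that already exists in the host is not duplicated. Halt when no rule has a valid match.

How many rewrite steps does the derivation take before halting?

Answer: 4

Derivation:
[0] host  ⇒  4 nodes, 8 edges  {1-r->0 1-p->1 1-r->2 2-r->2 2-r->3 3-r->0 3-r->2 3-p->3}
[1] R2 @ {0↦1, 1↦0}  ⇒  4 nodes, 7 edges  {1-p->1 1-r->2 2-r->2 2-r->3 3-r->0 3-r->2 3-p->3}
[2] R2 @ {0↦1, 1↦2}  ⇒  4 nodes, 6 edges  {1-p->1 2-r->2 2-r->3 3-r->0 3-r->2 3-p->3}
[3] R2 @ {0↦3, 1↦0}  ⇒  4 nodes, 5 edges  {1-p->1 2-r->2 2-r->3 3-r->2 3-p->3}
[4] R2 @ {0↦3, 1↦2}  ⇒  4 nodes, 4 edges  {1-p->1 2-r->2 2-r->3 3-p->3}
halt: no rule applies after step 4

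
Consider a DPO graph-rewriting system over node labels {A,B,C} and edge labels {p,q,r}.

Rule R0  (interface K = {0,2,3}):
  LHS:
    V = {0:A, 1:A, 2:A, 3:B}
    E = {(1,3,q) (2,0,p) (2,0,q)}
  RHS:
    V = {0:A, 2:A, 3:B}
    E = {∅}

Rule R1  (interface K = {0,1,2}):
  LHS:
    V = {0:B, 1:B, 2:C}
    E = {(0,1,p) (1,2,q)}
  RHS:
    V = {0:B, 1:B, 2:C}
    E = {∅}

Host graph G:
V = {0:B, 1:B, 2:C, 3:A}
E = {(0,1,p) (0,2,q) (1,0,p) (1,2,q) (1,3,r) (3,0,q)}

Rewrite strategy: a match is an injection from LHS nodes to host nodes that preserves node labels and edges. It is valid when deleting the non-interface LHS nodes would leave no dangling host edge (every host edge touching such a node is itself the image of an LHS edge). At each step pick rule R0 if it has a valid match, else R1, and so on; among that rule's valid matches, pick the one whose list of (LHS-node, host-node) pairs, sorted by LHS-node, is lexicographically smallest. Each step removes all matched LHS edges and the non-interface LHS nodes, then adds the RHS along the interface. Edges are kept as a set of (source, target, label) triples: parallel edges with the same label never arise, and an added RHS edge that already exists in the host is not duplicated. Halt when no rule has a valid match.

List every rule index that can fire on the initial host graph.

R0: no valid match — LHS pattern not found
R1: 2 valid matches — {0↦0, 1↦1, 2↦2}, {0↦1, 1↦0, 2↦2}

Answer: [R1]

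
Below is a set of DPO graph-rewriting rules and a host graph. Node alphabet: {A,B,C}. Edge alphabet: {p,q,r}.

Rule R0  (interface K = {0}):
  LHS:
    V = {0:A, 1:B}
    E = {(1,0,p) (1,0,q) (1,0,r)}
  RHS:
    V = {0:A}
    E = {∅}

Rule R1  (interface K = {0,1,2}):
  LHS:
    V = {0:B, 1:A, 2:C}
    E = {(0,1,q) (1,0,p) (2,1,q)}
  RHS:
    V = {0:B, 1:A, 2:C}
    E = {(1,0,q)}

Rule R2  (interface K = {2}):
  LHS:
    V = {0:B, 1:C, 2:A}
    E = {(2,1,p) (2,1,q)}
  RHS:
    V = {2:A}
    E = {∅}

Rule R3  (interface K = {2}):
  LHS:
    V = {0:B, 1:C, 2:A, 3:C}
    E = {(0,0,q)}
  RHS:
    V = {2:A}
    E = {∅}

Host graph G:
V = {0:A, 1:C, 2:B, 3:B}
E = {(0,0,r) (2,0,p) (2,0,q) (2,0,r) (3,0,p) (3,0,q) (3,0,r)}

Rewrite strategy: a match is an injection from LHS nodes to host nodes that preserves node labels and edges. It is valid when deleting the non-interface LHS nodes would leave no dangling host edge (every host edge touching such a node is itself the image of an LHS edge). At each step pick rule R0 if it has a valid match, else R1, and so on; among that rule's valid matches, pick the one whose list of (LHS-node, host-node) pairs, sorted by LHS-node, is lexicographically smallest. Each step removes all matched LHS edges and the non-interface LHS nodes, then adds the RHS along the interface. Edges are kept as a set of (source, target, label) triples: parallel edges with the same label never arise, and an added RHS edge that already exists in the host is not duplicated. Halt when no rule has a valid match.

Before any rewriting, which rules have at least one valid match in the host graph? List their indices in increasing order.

R0: 2 valid matches — {0↦0, 1↦2}, {0↦0, 1↦3}
R1: no valid match — LHS pattern not found
R2: no valid match — LHS pattern not found
R3: no valid match — LHS pattern not found

Answer: [R0]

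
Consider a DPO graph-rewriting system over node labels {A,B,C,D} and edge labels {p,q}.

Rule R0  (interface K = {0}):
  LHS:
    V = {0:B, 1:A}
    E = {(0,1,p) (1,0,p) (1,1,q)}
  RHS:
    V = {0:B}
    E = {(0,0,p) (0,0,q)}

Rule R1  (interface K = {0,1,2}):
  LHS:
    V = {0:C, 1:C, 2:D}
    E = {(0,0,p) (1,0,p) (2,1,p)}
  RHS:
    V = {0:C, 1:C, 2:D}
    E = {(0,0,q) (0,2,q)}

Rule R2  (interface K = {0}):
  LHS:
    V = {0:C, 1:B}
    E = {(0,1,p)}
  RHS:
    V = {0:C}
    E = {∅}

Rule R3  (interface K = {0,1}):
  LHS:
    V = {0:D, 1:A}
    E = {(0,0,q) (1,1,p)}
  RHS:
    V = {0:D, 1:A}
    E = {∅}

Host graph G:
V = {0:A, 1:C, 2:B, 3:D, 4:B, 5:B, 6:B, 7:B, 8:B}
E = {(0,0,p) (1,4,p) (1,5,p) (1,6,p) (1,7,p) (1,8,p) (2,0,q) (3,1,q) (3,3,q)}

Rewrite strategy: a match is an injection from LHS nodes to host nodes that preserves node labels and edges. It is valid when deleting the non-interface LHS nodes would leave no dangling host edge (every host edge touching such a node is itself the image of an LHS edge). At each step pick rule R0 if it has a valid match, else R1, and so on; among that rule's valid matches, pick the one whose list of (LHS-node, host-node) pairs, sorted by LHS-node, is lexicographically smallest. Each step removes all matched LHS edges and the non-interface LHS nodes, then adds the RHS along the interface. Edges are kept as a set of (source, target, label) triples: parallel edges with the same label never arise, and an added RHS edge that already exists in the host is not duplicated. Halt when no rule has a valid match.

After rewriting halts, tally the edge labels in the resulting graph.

initial: |V|=9 |E|=9  E = 0-p->0 1-p->4 1-p->5 1-p->6 1-p->7 1-p->8 2-q->0 3-q->1 3-q->3
step 1: apply R2 at {0↦1, 1↦4}  → |V|=8 |E|=8  E = 0-p->0 1-p->5 1-p->6 1-p->7 1-p->8 2-q->0 3-q->1 3-q->3
step 2: apply R2 at {0↦1, 1↦5}  → |V|=7 |E|=7  E = 0-p->0 1-p->6 1-p->7 1-p->8 2-q->0 3-q->1 3-q->3
step 3: apply R2 at {0↦1, 1↦6}  → |V|=6 |E|=6  E = 0-p->0 1-p->7 1-p->8 2-q->0 3-q->1 3-q->3
step 4: apply R2 at {0↦1, 1↦7}  → |V|=5 |E|=5  E = 0-p->0 1-p->8 2-q->0 3-q->1 3-q->3
step 5: apply R2 at {0↦1, 1↦8}  → |V|=4 |E|=4  E = 0-p->0 2-q->0 3-q->1 3-q->3
step 6: apply R3 at {0↦3, 1↦0}  → |V|=4 |E|=2  E = 2-q->0 3-q->1
final graph: no rule applies after step 6
NF edges: [(2, 0, 'q'), (3, 1, 'q')]

Answer: q:2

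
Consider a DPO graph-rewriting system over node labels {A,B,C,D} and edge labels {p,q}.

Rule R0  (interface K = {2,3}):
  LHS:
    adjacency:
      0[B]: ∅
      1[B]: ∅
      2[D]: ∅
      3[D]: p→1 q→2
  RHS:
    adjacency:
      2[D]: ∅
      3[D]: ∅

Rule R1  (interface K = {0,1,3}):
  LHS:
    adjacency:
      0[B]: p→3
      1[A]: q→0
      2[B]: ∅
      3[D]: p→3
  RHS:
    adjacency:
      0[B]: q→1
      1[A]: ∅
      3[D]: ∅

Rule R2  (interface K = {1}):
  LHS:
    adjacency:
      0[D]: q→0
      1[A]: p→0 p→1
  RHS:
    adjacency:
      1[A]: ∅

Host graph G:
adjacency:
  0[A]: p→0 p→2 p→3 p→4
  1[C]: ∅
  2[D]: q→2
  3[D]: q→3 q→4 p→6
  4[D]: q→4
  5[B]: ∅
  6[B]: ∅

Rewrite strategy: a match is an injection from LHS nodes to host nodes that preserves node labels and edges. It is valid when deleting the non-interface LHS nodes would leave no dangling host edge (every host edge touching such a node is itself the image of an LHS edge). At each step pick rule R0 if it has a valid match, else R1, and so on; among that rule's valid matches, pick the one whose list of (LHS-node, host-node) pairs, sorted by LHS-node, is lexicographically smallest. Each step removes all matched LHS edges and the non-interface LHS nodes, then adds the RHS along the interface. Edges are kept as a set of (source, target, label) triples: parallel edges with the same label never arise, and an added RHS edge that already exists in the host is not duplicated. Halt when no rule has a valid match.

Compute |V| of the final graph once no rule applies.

Answer: 4

Steps:
start.  V:7 E:9  edges: 0-p->0 0-p->2 0-p->3 0-p->4 2-q->2 3-q->3 3-q->4 3-p->6 4-q->4
1. fire R0 via {0↦5, 1↦6, 2↦4, 3↦3}  →  V:5 E:7  edges: 0-p->0 0-p->2 0-p->3 0-p->4 2-q->2 3-q->3 4-q->4
2. fire R2 via {0↦2, 1↦0}  →  V:4 E:4  edges: 0-p->3 0-p->4 3-q->3 4-q->4
normal form: no rule applies after step 2
NF nodes: {0:A, 1:C, 3:D, 4:D}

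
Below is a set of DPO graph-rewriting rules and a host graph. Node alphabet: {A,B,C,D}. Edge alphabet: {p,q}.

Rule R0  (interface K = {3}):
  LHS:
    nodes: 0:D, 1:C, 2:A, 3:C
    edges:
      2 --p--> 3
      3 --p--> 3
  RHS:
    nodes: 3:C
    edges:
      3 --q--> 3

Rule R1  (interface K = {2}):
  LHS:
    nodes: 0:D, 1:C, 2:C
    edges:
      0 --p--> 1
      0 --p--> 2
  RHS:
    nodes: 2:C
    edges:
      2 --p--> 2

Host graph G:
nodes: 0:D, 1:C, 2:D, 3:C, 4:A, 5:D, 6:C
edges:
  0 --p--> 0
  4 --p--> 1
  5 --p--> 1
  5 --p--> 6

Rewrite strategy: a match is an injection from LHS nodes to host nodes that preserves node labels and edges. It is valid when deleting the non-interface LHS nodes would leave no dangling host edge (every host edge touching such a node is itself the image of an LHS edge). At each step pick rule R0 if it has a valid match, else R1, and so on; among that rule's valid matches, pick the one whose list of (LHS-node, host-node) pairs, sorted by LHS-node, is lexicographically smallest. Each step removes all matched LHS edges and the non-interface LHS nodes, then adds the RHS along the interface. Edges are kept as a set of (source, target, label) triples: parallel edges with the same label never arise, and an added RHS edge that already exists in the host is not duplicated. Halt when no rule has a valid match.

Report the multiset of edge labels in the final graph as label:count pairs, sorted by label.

initial: |V|=7 |E|=4  E = 0-p->0 4-p->1 5-p->1 5-p->6
step 1: apply R1 at {0↦5, 1↦6, 2↦1}  → |V|=5 |E|=3  E = 0-p->0 1-p->1 4-p->1
step 2: apply R0 at {0↦2, 1↦3, 2↦4, 3↦1}  → |V|=2 |E|=2  E = 0-p->0 1-q->1
halt: no rule applies after step 2
NF edges: [(0, 0, 'p'), (1, 1, 'q')]

Answer: p:1 q:1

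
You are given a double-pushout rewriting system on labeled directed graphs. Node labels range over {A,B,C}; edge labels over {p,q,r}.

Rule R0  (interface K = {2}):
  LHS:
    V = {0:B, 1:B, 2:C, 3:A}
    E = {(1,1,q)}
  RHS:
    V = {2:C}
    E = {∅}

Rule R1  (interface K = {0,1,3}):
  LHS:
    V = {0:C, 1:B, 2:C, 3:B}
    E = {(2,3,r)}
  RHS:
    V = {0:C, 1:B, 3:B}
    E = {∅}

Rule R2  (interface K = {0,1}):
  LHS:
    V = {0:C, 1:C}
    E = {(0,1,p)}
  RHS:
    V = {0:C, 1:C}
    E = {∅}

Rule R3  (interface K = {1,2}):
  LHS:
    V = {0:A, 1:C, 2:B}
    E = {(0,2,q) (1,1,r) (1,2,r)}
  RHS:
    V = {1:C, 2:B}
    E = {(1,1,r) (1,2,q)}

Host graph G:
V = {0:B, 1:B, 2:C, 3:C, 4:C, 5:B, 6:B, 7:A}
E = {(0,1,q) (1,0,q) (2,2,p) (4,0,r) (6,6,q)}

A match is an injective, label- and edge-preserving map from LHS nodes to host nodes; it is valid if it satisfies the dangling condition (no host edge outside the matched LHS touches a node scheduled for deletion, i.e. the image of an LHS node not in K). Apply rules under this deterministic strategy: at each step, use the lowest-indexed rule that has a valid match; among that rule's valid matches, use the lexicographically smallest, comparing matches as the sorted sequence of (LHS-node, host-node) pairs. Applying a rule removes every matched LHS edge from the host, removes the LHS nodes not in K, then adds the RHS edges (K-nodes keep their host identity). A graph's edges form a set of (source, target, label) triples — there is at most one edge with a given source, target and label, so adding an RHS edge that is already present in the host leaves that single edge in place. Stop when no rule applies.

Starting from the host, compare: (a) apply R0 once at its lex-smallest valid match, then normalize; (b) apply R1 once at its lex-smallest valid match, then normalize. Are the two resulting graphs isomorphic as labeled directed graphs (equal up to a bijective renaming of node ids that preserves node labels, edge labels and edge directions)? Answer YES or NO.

Answer: YES

Steps:
branch R0-first: apply at {0↦5, 1↦6, 2↦2, 3↦7} → |E|=4, then 1 more step(s) → NF |V|=4 |E|=3 V={0:B, 1:B, 2:C, 3:C} E=0-q->1 1-q->0 2-p->2
branch R1-first: apply at {0↦2, 1↦1, 2↦4, 3↦0} → |E|=4, then 1 more step(s) → NF |V|=4 |E|=3 V={0:B, 1:B, 2:C, 3:C} E=0-q->1 1-q->0 2-p->2
graphs isomorphic (equal up to label-preserving node renaming)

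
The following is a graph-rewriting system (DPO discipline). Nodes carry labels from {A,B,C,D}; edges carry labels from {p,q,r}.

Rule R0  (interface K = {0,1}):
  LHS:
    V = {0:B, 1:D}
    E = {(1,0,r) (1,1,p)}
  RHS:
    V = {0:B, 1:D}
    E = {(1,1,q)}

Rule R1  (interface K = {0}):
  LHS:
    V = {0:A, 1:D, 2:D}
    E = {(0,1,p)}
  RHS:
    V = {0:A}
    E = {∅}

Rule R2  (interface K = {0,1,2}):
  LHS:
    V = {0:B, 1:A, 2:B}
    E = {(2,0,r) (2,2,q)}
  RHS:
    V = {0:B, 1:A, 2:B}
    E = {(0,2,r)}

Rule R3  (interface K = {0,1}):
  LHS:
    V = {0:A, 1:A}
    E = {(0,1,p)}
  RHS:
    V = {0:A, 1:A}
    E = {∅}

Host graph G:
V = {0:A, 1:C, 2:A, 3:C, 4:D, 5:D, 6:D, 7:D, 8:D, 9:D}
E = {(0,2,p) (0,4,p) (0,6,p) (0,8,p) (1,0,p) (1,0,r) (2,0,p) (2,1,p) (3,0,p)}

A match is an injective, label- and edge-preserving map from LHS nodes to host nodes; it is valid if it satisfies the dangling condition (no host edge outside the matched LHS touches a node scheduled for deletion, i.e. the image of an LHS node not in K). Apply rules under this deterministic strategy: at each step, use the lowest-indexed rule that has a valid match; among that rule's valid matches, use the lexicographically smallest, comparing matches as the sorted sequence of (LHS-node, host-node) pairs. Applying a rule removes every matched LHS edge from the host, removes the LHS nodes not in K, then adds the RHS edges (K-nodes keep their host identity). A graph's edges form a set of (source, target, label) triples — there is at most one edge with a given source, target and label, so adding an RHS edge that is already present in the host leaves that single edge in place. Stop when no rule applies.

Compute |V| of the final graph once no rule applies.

Answer: 4

Derivation:
start.  V:10 E:9  edges: 0-p->2 0-p->4 0-p->6 0-p->8 1-p->0 1-r->0 2-p->0 2-p->1 3-p->0
1. fire R1 via {0↦0, 1↦4, 2↦5}  →  V:8 E:8  edges: 0-p->2 0-p->6 0-p->8 1-p->0 1-r->0 2-p->0 2-p->1 3-p->0
2. fire R1 via {0↦0, 1↦6, 2↦7}  →  V:6 E:7  edges: 0-p->2 0-p->8 1-p->0 1-r->0 2-p->0 2-p->1 3-p->0
3. fire R1 via {0↦0, 1↦8, 2↦9}  →  V:4 E:6  edges: 0-p->2 1-p->0 1-r->0 2-p->0 2-p->1 3-p->0
4. fire R3 via {0↦0, 1↦2}  →  V:4 E:5  edges: 1-p->0 1-r->0 2-p->0 2-p->1 3-p->0
5. fire R3 via {0↦2, 1↦0}  →  V:4 E:4  edges: 1-p->0 1-r->0 2-p->1 3-p->0
halt: no rule applies after step 5
NF nodes: {0:A, 1:C, 2:A, 3:C}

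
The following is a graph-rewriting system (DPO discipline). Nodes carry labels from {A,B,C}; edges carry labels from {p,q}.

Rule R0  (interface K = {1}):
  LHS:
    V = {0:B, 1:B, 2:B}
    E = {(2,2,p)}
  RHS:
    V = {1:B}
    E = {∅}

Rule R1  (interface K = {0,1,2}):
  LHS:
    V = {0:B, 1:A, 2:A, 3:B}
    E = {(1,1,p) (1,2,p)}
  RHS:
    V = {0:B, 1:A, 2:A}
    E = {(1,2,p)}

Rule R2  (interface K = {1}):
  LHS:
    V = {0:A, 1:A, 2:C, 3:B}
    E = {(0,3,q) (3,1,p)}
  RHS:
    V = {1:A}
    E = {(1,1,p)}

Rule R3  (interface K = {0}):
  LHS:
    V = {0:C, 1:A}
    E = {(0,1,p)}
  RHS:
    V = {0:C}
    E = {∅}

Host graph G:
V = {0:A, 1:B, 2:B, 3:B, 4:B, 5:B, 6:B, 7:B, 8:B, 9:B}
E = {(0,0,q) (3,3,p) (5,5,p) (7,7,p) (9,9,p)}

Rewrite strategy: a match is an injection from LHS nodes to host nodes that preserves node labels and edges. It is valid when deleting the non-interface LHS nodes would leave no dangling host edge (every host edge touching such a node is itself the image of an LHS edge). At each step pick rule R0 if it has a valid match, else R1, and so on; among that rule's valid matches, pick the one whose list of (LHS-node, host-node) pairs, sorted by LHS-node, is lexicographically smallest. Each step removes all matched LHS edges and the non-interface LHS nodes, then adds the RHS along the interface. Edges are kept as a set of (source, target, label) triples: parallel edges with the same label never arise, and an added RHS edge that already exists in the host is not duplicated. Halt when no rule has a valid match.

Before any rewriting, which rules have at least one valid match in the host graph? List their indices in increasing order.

Answer: [R0]

Derivation:
R0: 140 valid matches — {0↦1, 1↦2, 2↦3}, {0↦1, 1↦2, 2↦5}, {0↦1, 1↦2, 2↦7} (+137 more)
R1: no valid match — LHS pattern not found
R2: no valid match — LHS pattern not found
R3: no valid match — LHS pattern not found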